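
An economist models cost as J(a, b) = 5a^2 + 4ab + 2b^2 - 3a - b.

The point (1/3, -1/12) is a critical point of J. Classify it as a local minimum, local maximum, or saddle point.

local minimum

The Hessian of J is constant: H = [[10, 4], [4, 4]].
det(H) = 10·4 − 4² = 24.
det(H) > 0 and tr(H) = 14 > 0, so H is positive definite and the point is a local minimum.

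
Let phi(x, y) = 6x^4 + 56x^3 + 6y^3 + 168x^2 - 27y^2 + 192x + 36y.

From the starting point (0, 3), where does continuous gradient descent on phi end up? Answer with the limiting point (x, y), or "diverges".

(-1, 2)

phi is separable, so gradient descent decouples: x follows -∂phi/∂x, y follows -∂phi/∂y.
∂phi/∂x = 24(x + 1)(x + 2)(x + 4); at x=0 this is 192, so x decreases.
∂phi/∂y = 18(y - 2)(y - 1); at y=3 this is 36, so y decreases.
x converges to its nearest critical value -1 (a local min of the x-part); y converges to 2. The iterate converges to (-1, 2).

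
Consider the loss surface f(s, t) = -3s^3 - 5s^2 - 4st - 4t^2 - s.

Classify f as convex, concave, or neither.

The term -3s^3 is cubic, so the Hessian is not constant.
∂²f/∂s² = -18s - 10, which takes both signs as s varies (negative for sufficiently large s). A diagonal entry of the Hessian changing sign means the Hessian is neither positive- nor negative-semidefinite on all of R^2.

neither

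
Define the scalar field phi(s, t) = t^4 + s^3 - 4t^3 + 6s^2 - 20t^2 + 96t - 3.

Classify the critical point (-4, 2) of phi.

local maximum

The mixed partial ∂²phi/∂s∂t is 0, so the Hessian at any point is diag(phi_ss, phi_tt) = diag(6(s + 2), 4(3t^2 - 6t - 10)).
At (-4, 2): H = diag(-12, -40).
Both eigenvalues are negative, so H is negative definite: a local maximum.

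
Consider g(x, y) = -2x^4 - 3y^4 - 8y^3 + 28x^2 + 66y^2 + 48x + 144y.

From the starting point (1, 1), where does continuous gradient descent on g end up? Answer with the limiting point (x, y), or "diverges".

(-1, -1)

g is separable, so gradient descent decouples: x follows -∂g/∂x, y follows -∂g/∂y.
∂g/∂x = -8(x - 3)(x + 1)(x + 2); at x=1 this is 96, so x decreases.
∂g/∂y = -12(y - 3)(y + 1)(y + 4); at y=1 this is 240, so y decreases.
x converges to its nearest critical value -1 (a local min of the x-part); y converges to -1. The iterate converges to (-1, -1).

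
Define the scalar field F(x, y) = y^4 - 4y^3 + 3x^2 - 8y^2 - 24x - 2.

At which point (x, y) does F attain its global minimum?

F(x,y) separates as P(x) + Q(y) − 2, so its minimum is min P + min Q − 2.
P'(x) = 6x - 24 vanishes at x ∈ {4}; Q'(y) = 4y(y - 4)(y + 1) vanishes at y ∈ {-1, 0, 4}.
Local minima of P (where P''>0): P(4)=-48. Local minima of Q: Q(-1)=-3, Q(4)=-128.
So the global minimum of F is P(4) + Q(4) − 2 = -48 − 128 − 2 = -178, attained at (4, 4).

(4, 4)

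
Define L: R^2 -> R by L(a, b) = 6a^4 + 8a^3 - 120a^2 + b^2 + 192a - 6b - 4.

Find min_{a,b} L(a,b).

L(a,b) separates as P(a) + Q(b) − 4, so its minimum is min P + min Q − 4.
P'(a) = 24(a - 2)(a - 1)(a + 4) vanishes at a ∈ {-4, 1, 2}; Q'(b) = 2b - 6 vanishes at b ∈ {3}.
Local minima of P (where P''>0): P(-4)=-1664, P(2)=64. Local minima of Q: Q(3)=-9.
So the global minimum of L is P(-4) + Q(3) − 4 = -1664 − 9 − 4 = -1677, attained at (-4, 3).

-1677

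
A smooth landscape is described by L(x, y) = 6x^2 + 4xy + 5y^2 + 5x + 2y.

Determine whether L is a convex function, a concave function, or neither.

convex

L is quadratic, so its Hessian is the constant matrix H = [[12, 4], [4, 10]].
det(H) = 104, tr(H) = 22.
det(H) > 0 and tr(H) > 0, so H is positive definite everywhere: convex.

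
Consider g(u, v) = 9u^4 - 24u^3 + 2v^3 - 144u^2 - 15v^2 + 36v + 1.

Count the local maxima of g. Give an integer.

g separates as a function of u plus a function of v, so ∇g=0 decouples.
∂g/∂u = 36u(u - 4)(u + 2) = 0 at u ∈ {-2, 0, 4}; ∂g/∂v = 6(v - 3)(v - 2) = 0 at v ∈ {2, 3}.
The Hessian is diagonal: diag(g_uu, g_vv). Second derivatives: g_uu(-2)=432, g_uu(0)=-288, g_uu(4)=864; g_vv(2)=-6, g_vv(3)=6.
Local maxima occur where both diagonal entries negative: (0, 2). Count: 1.

1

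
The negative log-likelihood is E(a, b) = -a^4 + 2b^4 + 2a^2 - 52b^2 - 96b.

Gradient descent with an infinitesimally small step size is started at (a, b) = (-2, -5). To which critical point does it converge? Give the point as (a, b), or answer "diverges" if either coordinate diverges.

E is separable, so gradient descent decouples: a follows -∂E/∂a, b follows -∂E/∂b.
∂E/∂a = -4a(a - 1)(a + 1); at a=-2 this is 24, so a decreases.
∂E/∂b = 8(b - 4)(b + 1)(b + 3); at b=-5 this is -576, so b increases.
The a-coordinate has no critical point in that direction and runs off to infinity.

diverges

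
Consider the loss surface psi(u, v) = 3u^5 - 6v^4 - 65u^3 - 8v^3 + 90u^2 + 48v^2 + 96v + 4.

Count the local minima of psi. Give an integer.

psi separates as a function of u plus a function of v, so ∇psi=0 decouples.
∂psi/∂u = 15u(u - 3)(u - 1)(u + 4) = 0 at u ∈ {-4, 0, 1, 3}; ∂psi/∂v = -24(v - 2)(v + 1)(v + 2) = 0 at v ∈ {-2, -1, 2}.
The Hessian is diagonal: diag(psi_uu, psi_vv). Second derivatives: psi_uu(-4)=-2100, psi_uu(0)=180, psi_uu(1)=-150, psi_uu(3)=630; psi_vv(-2)=-96, psi_vv(-1)=72, psi_vv(2)=-288.
Local minima occur where both diagonal entries positive: (0, -1), (3, -1). Count: 2.

2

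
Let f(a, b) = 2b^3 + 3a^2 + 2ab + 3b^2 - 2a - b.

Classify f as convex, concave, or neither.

neither

The term 2b^3 is cubic, so the Hessian is not constant.
∂²f/∂b² = 12b + 6, which takes both signs as b varies (negative for sufficiently negative b). A diagonal entry of the Hessian changing sign means the Hessian is neither positive- nor negative-semidefinite on all of R^2.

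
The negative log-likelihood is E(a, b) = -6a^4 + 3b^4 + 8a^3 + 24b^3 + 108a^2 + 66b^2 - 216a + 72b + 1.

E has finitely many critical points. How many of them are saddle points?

5

E separates as a function of a plus a function of b, so ∇E=0 decouples.
∂E/∂a = -24(a - 3)(a - 1)(a + 3) = 0 at a ∈ {-3, 1, 3}; ∂E/∂b = 12(b + 1)(b + 2)(b + 3) = 0 at b ∈ {-3, -2, -1}.
The Hessian is diagonal: diag(E_aa, E_bb). Second derivatives: E_aa(-3)=-576, E_aa(1)=192, E_aa(3)=-288; E_bb(-3)=24, E_bb(-2)=-12, E_bb(-1)=24.
Saddle points occur where the two diagonal entries have opposite signs: (-3, -3), (-3, -1), (1, -2), (3, -3), (3, -1). Count: 5.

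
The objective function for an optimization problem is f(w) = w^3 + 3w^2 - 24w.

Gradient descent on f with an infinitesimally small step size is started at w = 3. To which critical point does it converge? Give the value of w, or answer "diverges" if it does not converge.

f'(w) = 3(w - 2)(w + 4), so f'(3) = 21.
Gradient descent moves in the -f' direction, i.e. w is decreasing.
The nearest critical point in that direction is w = 2, where f'' = 18 > 0 (a local minimum). The iterate converges there.

2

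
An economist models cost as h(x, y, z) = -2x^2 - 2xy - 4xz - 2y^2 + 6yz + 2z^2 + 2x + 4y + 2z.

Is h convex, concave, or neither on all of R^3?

neither

h is quadratic, so its Hessian is the constant matrix H = [[-4, -2, -4], [-2, -4, 6], [-4, 6, 4]].
Leading principal minors: -4, 12, 352.
Neither pattern holds ⇒ H is indefinite ⇒ neither convex nor concave.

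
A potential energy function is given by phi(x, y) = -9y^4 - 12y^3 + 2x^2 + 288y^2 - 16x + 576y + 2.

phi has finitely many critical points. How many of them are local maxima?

phi separates as a function of x plus a function of y, so ∇phi=0 decouples.
∂phi/∂x = 4(x - 4) = 0 at x ∈ {4}; ∂phi/∂y = -36(y - 4)(y + 1)(y + 4) = 0 at y ∈ {-4, -1, 4}.
The Hessian is diagonal: diag(phi_xx, phi_yy). Second derivatives: phi_xx(4)=4; phi_yy(-4)=-864, phi_yy(-1)=540, phi_yy(4)=-1440.
Local maxima occur where both diagonal entries negative: none. Count: 0.

0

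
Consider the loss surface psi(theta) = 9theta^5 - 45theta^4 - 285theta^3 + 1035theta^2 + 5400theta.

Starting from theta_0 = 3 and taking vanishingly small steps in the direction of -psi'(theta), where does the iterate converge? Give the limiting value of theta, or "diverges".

psi'(theta) = 45(theta - 5)(theta - 4)(theta + 2)(theta + 3), so psi'(3) = 2700.
Gradient descent moves in the -psi' direction, i.e. theta is decreasing.
The nearest critical point in that direction is theta = -2, where psi'' = 1890 > 0 (a local minimum). The iterate converges there.

-2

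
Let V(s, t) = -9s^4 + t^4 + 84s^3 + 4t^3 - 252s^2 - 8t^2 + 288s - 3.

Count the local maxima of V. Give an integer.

2

V separates as a function of s plus a function of t, so ∇V=0 decouples.
∂V/∂s = -36(s - 4)(s - 2)(s - 1) = 0 at s ∈ {1, 2, 4}; ∂V/∂t = 4t(t - 1)(t + 4) = 0 at t ∈ {-4, 0, 1}.
The Hessian is diagonal: diag(V_ss, V_tt). Second derivatives: V_ss(1)=-108, V_ss(2)=72, V_ss(4)=-216; V_tt(-4)=80, V_tt(0)=-16, V_tt(1)=20.
Local maxima occur where both diagonal entries negative: (1, 0), (4, 0). Count: 2.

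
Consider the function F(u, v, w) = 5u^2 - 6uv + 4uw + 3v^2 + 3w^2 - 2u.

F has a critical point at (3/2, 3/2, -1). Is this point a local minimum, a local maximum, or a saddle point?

The Hessian is constant: H = [[10, -6, 4], [-6, 6, 0], [4, 0, 6]].
Leading principal minors: Δ₁ = 10, Δ₂ = 24, Δ₃ = 48.
All leading minors are positive, so H is positive definite: a local minimum.

local minimum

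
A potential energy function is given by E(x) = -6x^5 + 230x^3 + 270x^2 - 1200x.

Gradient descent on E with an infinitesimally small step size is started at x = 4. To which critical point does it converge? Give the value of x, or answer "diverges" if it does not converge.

1

E'(x) = -30(x - 5)(x - 1)(x + 2)(x + 4), so E'(4) = 4320.
Gradient descent moves in the -E' direction, i.e. x is decreasing.
The nearest critical point in that direction is x = 1, where E'' = 1800 > 0 (a local minimum). The iterate converges there.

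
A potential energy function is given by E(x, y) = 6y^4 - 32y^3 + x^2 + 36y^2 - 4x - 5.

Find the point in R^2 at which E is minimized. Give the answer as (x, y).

(2, 3)

E(x,y) separates as P(x) + Q(y) − 5, so its minimum is min P + min Q − 5.
P'(x) = 2x - 4 vanishes at x ∈ {2}; Q'(y) = 24y(y - 3)(y - 1) vanishes at y ∈ {0, 1, 3}.
Local minima of P (where P''>0): P(2)=-4. Local minima of Q: Q(0)=0, Q(3)=-54.
So the global minimum of E is P(2) + Q(3) − 5 = -4 − 54 − 5 = -63, attained at (2, 3).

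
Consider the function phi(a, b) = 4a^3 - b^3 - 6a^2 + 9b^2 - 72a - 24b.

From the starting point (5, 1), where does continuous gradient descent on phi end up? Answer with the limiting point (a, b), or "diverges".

(3, 2)

phi is separable, so gradient descent decouples: a follows -∂phi/∂a, b follows -∂phi/∂b.
∂phi/∂a = 12(a - 3)(a + 2); at a=5 this is 168, so a decreases.
∂phi/∂b = -3(b - 4)(b - 2); at b=1 this is -9, so b increases.
a converges to its nearest critical value 3 (a local min of the a-part); b converges to 2. The iterate converges to (3, 2).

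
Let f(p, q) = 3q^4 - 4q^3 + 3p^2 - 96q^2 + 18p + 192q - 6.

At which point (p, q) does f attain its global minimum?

(-3, -4)

f(p,q) separates as A(p) + B(q) − 6, so its minimum is min A + min B − 6.
A'(p) = 6p + 18 vanishes at p ∈ {-3}; B'(q) = 12(q - 4)(q - 1)(q + 4) vanishes at q ∈ {-4, 1, 4}.
Local minima of A (where A''>0): A(-3)=-27. Local minima of B: B(-4)=-1280, B(4)=-256.
So the global minimum of f is A(-3) + B(-4) − 6 = -27 − 1280 − 6 = -1313, attained at (-3, -4).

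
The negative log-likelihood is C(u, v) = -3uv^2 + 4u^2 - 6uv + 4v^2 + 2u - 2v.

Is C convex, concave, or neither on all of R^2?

neither

The term -3uv^2 is cubic, so the Hessian is not constant.
∂²C/∂v² = -6u + 8, which takes both signs as u varies (negative for sufficiently large u). A diagonal entry of the Hessian changing sign means the Hessian is neither positive- nor negative-semidefinite on all of R^2.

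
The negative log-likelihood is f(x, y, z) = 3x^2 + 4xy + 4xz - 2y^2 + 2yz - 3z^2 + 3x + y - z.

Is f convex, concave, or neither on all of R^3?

neither

f is quadratic, so its Hessian is the constant matrix H = [[6, 4, 4], [4, -4, 2], [4, 2, -6]].
Leading principal minors: 6, -40, 344.
Neither pattern holds ⇒ H is indefinite ⇒ neither convex nor concave.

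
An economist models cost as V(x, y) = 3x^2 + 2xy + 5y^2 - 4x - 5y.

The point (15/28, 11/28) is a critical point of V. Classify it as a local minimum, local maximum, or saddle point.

local minimum

The Hessian of V is constant: H = [[6, 2], [2, 10]].
det(H) = 6·10 − 2² = 56.
det(H) > 0 and tr(H) = 16 > 0, so H is positive definite and the point is a local minimum.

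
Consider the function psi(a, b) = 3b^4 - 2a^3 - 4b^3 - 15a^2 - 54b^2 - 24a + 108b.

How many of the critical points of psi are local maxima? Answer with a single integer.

psi separates as a function of a plus a function of b, so ∇psi=0 decouples.
∂psi/∂a = -6(a + 1)(a + 4) = 0 at a ∈ {-4, -1}; ∂psi/∂b = 12(b - 3)(b - 1)(b + 3) = 0 at b ∈ {-3, 1, 3}.
The Hessian is diagonal: diag(psi_aa, psi_bb). Second derivatives: psi_aa(-4)=18, psi_aa(-1)=-18; psi_bb(-3)=288, psi_bb(1)=-96, psi_bb(3)=144.
Local maxima occur where both diagonal entries negative: (-1, 1). Count: 1.

1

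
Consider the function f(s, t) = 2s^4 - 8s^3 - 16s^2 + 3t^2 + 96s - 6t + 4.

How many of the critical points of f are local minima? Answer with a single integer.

f separates as a function of s plus a function of t, so ∇f=0 decouples.
∂f/∂s = 8(s - 3)(s - 2)(s + 2) = 0 at s ∈ {-2, 2, 3}; ∂f/∂t = 6(t - 1) = 0 at t ∈ {1}.
The Hessian is diagonal: diag(f_ss, f_tt). Second derivatives: f_ss(-2)=160, f_ss(2)=-32, f_ss(3)=40; f_tt(1)=6.
Local minima occur where both diagonal entries positive: (-2, 1), (3, 1). Count: 2.

2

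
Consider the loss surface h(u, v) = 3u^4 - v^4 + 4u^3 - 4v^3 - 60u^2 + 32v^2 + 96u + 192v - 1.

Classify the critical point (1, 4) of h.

The mixed partial ∂²h/∂u∂v is 0, so the Hessian at any point is diag(h_uu, h_vv) = diag(12(3u^2 + 2u - 10), 4(-3v^2 - 6v + 16)).
At (1, 4): H = diag(-60, -224).
Both eigenvalues are negative, so H is negative definite: a local maximum.

local maximum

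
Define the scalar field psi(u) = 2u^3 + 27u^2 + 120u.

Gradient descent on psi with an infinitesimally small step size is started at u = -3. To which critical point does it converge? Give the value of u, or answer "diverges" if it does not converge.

-4

psi'(u) = 6(u + 4)(u + 5), so psi'(-3) = 12.
Gradient descent moves in the -psi' direction, i.e. u is decreasing.
The nearest critical point in that direction is u = -4, where psi'' = 6 > 0 (a local minimum). The iterate converges there.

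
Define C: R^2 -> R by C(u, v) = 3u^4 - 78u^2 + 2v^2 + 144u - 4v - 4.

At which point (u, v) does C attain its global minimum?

C(u,v) separates as P(u) + Q(v) − 4, so its minimum is min P + min Q − 4.
P'(u) = 12(u - 3)(u - 1)(u + 4) vanishes at u ∈ {-4, 1, 3}; Q'(v) = 4v - 4 vanishes at v ∈ {1}.
Local minima of P (where P''>0): P(-4)=-1056, P(3)=-27. Local minima of Q: Q(1)=-2.
So the global minimum of C is P(-4) + Q(1) − 4 = -1056 − 2 − 4 = -1062, attained at (-4, 1).

(-4, 1)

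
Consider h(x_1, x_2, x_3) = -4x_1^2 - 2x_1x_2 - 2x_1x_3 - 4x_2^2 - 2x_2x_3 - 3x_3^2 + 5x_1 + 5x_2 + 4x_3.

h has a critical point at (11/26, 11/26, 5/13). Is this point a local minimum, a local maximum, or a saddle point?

The Hessian is constant: H = [[-8, -2, -2], [-2, -8, -2], [-2, -2, -6]].
Leading principal minors: Δ₁ = -8, Δ₂ = 60, Δ₃ = -312.
The minors alternate sign starting negative (−, +, −), so H is negative definite: a local maximum.

local maximum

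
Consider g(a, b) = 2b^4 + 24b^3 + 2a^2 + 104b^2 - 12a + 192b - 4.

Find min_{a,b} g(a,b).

-150

g(a,b) separates as P(a) + Q(b) − 4, so its minimum is min P + min Q − 4.
P'(a) = 4a - 12 vanishes at a ∈ {3}; Q'(b) = 8(b + 2)(b + 3)(b + 4) vanishes at b ∈ {-4, -3, -2}.
Local minima of P (where P''>0): P(3)=-18. Local minima of Q: Q(-4)=-128, Q(-2)=-128.
So the global minimum of g is P(3) + Q(-4) − 4 = -18 − 128 − 4 = -150, attained at (3, -4).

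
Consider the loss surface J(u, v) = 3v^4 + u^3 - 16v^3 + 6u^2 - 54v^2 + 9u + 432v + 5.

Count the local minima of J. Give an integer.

J separates as a function of u plus a function of v, so ∇J=0 decouples.
∂J/∂u = 3(u + 1)(u + 3) = 0 at u ∈ {-3, -1}; ∂J/∂v = 12(v - 4)(v - 3)(v + 3) = 0 at v ∈ {-3, 3, 4}.
The Hessian is diagonal: diag(J_uu, J_vv). Second derivatives: J_uu(-3)=-6, J_uu(-1)=6; J_vv(-3)=504, J_vv(3)=-72, J_vv(4)=84.
Local minima occur where both diagonal entries positive: (-1, -3), (-1, 4). Count: 2.

2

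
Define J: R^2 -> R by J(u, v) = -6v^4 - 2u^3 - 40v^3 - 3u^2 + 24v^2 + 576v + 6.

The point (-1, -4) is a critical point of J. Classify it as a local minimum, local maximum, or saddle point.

The mixed partial ∂²J/∂u∂v is 0, so the Hessian at any point is diag(J_uu, J_vv) = diag(-6(2u + 1), 24(-3v^2 - 10v + 2)).
At (-1, -4): H = diag(6, -144).
The eigenvalues have opposite signs, so H is indefinite: a saddle point.

saddle point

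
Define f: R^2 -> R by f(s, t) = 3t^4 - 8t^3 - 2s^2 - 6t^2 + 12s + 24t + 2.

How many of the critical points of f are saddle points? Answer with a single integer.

f separates as a function of s plus a function of t, so ∇f=0 decouples.
∂f/∂s = -4(s - 3) = 0 at s ∈ {3}; ∂f/∂t = 12(t - 2)(t - 1)(t + 1) = 0 at t ∈ {-1, 1, 2}.
The Hessian is diagonal: diag(f_ss, f_tt). Second derivatives: f_ss(3)=-4; f_tt(-1)=72, f_tt(1)=-24, f_tt(2)=36.
Saddle points occur where the two diagonal entries have opposite signs: (3, -1), (3, 2). Count: 2.

2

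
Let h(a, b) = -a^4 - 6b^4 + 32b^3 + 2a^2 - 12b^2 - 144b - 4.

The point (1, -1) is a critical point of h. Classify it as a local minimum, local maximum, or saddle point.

local maximum

The mixed partial ∂²h/∂a∂b is 0, so the Hessian at any point is diag(h_aa, h_bb) = diag(4(-3a^2 + 1), 24(-3b^2 + 8b - 1)).
At (1, -1): H = diag(-8, -288).
Both eigenvalues are negative, so H is negative definite: a local maximum.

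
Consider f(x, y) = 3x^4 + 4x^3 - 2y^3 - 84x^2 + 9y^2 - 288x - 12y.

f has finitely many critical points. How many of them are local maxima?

f separates as a function of x plus a function of y, so ∇f=0 decouples.
∂f/∂x = 12(x - 4)(x + 2)(x + 3) = 0 at x ∈ {-3, -2, 4}; ∂f/∂y = -6(y - 2)(y - 1) = 0 at y ∈ {1, 2}.
The Hessian is diagonal: diag(f_xx, f_yy). Second derivatives: f_xx(-3)=84, f_xx(-2)=-72, f_xx(4)=504; f_yy(1)=6, f_yy(2)=-6.
Local maxima occur where both diagonal entries negative: (-2, 2). Count: 1.

1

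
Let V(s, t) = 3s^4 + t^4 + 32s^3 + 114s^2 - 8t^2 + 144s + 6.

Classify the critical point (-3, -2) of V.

The mixed partial ∂²V/∂s∂t is 0, so the Hessian at any point is diag(V_ss, V_tt) = diag(12(3s^2 + 16s + 19), 4(3t^2 - 4)).
At (-3, -2): H = diag(-24, 32).
The eigenvalues have opposite signs, so H is indefinite: a saddle point.

saddle point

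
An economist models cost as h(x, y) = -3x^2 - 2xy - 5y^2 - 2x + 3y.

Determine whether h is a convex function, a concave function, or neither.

concave

h is quadratic, so its Hessian is the constant matrix H = [[-6, -2], [-2, -10]].
det(H) = 56, tr(H) = -16.
det(H) > 0 and tr(H) < 0, so H is negative definite everywhere: concave.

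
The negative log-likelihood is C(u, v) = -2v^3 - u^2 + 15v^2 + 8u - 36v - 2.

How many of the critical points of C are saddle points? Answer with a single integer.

1

C separates as a function of u plus a function of v, so ∇C=0 decouples.
∂C/∂u = -2(u - 4) = 0 at u ∈ {4}; ∂C/∂v = -6(v - 3)(v - 2) = 0 at v ∈ {2, 3}.
The Hessian is diagonal: diag(C_uu, C_vv). Second derivatives: C_uu(4)=-2; C_vv(2)=6, C_vv(3)=-6.
Saddle points occur where the two diagonal entries have opposite signs: (4, 2). Count: 1.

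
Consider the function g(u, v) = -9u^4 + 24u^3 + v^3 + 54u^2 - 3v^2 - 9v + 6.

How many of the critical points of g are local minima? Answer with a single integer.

1

g separates as a function of u plus a function of v, so ∇g=0 decouples.
∂g/∂u = -36u(u - 3)(u + 1) = 0 at u ∈ {-1, 0, 3}; ∂g/∂v = 3(v - 3)(v + 1) = 0 at v ∈ {-1, 3}.
The Hessian is diagonal: diag(g_uu, g_vv). Second derivatives: g_uu(-1)=-144, g_uu(0)=108, g_uu(3)=-432; g_vv(-1)=-12, g_vv(3)=12.
Local minima occur where both diagonal entries positive: (0, 3). Count: 1.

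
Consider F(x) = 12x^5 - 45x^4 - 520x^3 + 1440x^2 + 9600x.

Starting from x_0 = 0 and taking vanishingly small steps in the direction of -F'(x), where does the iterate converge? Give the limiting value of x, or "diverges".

F'(x) = 60(x - 5)(x - 4)(x + 2)(x + 4), so F'(0) = 9600.
Gradient descent moves in the -F' direction, i.e. x is decreasing.
The nearest critical point in that direction is x = -2, where F'' = 5040 > 0 (a local minimum). The iterate converges there.

-2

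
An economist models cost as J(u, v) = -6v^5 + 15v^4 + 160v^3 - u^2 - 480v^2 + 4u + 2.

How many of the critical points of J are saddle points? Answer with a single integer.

J separates as a function of u plus a function of v, so ∇J=0 decouples.
∂J/∂u = -2(u - 2) = 0 at u ∈ {2}; ∂J/∂v = -30v(v - 4)(v - 2)(v + 4) = 0 at v ∈ {-4, 0, 2, 4}.
The Hessian is diagonal: diag(J_uu, J_vv). Second derivatives: J_uu(2)=-2; J_vv(-4)=5760, J_vv(0)=-960, J_vv(2)=720, J_vv(4)=-1920.
Saddle points occur where the two diagonal entries have opposite signs: (2, -4), (2, 2). Count: 2.

2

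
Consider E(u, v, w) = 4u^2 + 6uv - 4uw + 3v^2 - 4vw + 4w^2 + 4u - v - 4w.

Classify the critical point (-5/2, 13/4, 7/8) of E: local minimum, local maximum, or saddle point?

local minimum

The Hessian is constant: H = [[8, 6, -4], [6, 6, -4], [-4, -4, 8]].
Leading principal minors: Δ₁ = 8, Δ₂ = 12, Δ₃ = 64.
All leading minors are positive, so H is positive definite: a local minimum.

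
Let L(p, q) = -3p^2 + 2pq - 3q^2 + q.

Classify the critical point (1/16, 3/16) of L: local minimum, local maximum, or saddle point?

local maximum

The Hessian of L is constant: H = [[-6, 2], [2, -6]].
det(H) = (-6)·(-6) − 2² = 32.
det(H) > 0 and tr(H) = -12 < 0, so H is negative definite and the point is a local maximum.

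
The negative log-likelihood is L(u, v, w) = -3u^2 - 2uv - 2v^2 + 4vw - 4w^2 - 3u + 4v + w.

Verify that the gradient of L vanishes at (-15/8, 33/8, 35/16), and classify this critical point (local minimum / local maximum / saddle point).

∇L = (-6u - 2v - 3, -2u - 4v + 4w + 4, 4v - 8w + 1); substituting (-15/8, 33/8, 35/16) gives ∇L = (0, 0, 0), so (-15/8, 33/8, 35/16) is indeed a critical point.
The Hessian is constant: H = [[-6, -2, 0], [-2, -4, 4], [0, 4, -8]].
Leading principal minors: Δ₁ = -6, Δ₂ = 20, Δ₃ = -64.
The minors alternate sign starting negative (−, +, −), so H is negative definite: a local maximum.

local maximum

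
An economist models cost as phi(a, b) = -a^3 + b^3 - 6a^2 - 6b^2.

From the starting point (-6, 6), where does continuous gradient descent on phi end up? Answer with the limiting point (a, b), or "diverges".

(-4, 4)

phi is separable, so gradient descent decouples: a follows -∂phi/∂a, b follows -∂phi/∂b.
∂phi/∂a = -3a(a + 4); at a=-6 this is -36, so a increases.
∂phi/∂b = 3b(b - 4); at b=6 this is 36, so b decreases.
a converges to its nearest critical value -4 (a local min of the a-part); b converges to 4. The iterate converges to (-4, 4).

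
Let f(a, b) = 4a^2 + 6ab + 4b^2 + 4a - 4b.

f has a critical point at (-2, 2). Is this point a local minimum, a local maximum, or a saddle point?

The Hessian of f is constant: H = [[8, 6], [6, 8]].
det(H) = 8·8 − 6² = 28.
det(H) > 0 and tr(H) = 16 > 0, so H is positive definite and the point is a local minimum.

local minimum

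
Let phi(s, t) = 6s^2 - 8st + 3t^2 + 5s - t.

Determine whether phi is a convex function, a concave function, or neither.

convex

phi is quadratic, so its Hessian is the constant matrix H = [[12, -8], [-8, 6]].
det(H) = 8, tr(H) = 18.
det(H) > 0 and tr(H) > 0, so H is positive definite everywhere: convex.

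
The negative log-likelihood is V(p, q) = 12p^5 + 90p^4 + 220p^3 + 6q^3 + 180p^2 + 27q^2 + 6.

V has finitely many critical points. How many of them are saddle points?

4

V separates as a function of p plus a function of q, so ∇V=0 decouples.
∂V/∂p = 60p(p + 1)(p + 2)(p + 3) = 0 at p ∈ {-3, -2, -1, 0}; ∂V/∂q = 18q(q + 3) = 0 at q ∈ {-3, 0}.
The Hessian is diagonal: diag(V_pp, V_qq). Second derivatives: V_pp(-3)=-360, V_pp(-2)=120, V_pp(-1)=-120, V_pp(0)=360; V_qq(-3)=-54, V_qq(0)=54.
Saddle points occur where the two diagonal entries have opposite signs: (-3, 0), (-2, -3), (-1, 0), (0, -3). Count: 4.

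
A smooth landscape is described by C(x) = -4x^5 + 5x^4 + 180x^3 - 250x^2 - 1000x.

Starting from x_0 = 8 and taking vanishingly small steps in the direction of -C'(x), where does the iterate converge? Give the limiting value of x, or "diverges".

C'(x) = -20(x - 5)(x - 2)(x + 1)(x + 5), so C'(8) = -42120.
Gradient descent moves in the -C' direction, i.e. x is increasing.
There is no critical point above x=8, and C' keeps the same sign, so the iterate runs off to +∞.

diverges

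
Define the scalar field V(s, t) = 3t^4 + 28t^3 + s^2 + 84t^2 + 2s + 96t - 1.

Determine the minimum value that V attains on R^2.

V(s,t) separates as P(s) + Q(t) − 1, so its minimum is min P + min Q − 1.
P'(s) = 2s + 2 vanishes at s ∈ {-1}; Q'(t) = 12(t + 1)(t + 2)(t + 4) vanishes at t ∈ {-4, -2, -1}.
Local minima of P (where P''>0): P(-1)=-1. Local minima of Q: Q(-4)=-64, Q(-1)=-37.
So the global minimum of V is P(-1) + Q(-4) − 1 = -1 − 64 − 1 = -66, attained at (-1, -4).

-66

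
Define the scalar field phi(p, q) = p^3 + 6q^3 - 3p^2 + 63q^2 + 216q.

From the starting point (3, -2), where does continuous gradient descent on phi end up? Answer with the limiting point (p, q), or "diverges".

(2, -3)

phi is separable, so gradient descent decouples: p follows -∂phi/∂p, q follows -∂phi/∂q.
∂phi/∂p = 3p(p - 2); at p=3 this is 9, so p decreases.
∂phi/∂q = 18(q + 3)(q + 4); at q=-2 this is 36, so q decreases.
p converges to its nearest critical value 2 (a local min of the p-part); q converges to -3. The iterate converges to (2, -3).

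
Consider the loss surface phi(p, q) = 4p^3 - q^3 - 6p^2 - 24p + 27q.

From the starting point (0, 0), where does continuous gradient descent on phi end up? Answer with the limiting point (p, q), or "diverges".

(2, -3)

phi is separable, so gradient descent decouples: p follows -∂phi/∂p, q follows -∂phi/∂q.
∂phi/∂p = 12(p - 2)(p + 1); at p=0 this is -24, so p increases.
∂phi/∂q = -3(q - 3)(q + 3); at q=0 this is 27, so q decreases.
p converges to its nearest critical value 2 (a local min of the p-part); q converges to -3. The iterate converges to (2, -3).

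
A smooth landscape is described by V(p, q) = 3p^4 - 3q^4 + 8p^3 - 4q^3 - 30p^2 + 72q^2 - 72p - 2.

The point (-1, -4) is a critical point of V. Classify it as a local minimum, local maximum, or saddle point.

The mixed partial ∂²V/∂p∂q is 0, so the Hessian at any point is diag(V_pp, V_qq) = diag(12(3p^2 + 4p - 5), 12(-3q^2 - 2q + 12)).
At (-1, -4): H = diag(-72, -336).
Both eigenvalues are negative, so H is negative definite: a local maximum.

local maximum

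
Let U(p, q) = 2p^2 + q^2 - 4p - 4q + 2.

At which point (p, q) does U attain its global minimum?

U(p,q) separates as A(p) + B(q) + 2, so its minimum is min A + min B + 2.
A'(p) = 4p - 4 vanishes at p ∈ {1}; B'(q) = 2q - 4 vanishes at q ∈ {2}.
Local minima of A (where A''>0): A(1)=-2. Local minima of B: B(2)=-4.
So the global minimum of U is A(1) + B(2) + 2 = -2 − 4 + 2 = -4, attained at (1, 2).

(1, 2)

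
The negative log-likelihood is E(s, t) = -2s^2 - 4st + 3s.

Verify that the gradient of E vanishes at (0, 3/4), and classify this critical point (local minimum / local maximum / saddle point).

saddle point

∇E = (-4s - 4t + 3, -4s); substituting (0, 3/4) gives ∇E = (0, 0), so (0, 3/4) is indeed a critical point.
The Hessian of E is constant: H = [[-4, -4], [-4, 0]].
det(H) = (-4)·0 − (-4)² = -16.
Since det(H) < 0, H is indefinite and the critical point is a saddle point.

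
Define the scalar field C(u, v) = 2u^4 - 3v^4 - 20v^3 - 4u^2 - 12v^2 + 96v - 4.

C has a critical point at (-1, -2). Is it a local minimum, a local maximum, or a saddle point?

local minimum

The mixed partial ∂²C/∂u∂v is 0, so the Hessian at any point is diag(C_uu, C_vv) = diag(8(3u^2 - 1), -12(3v^2 + 10v + 2)).
At (-1, -2): H = diag(16, 72).
Both eigenvalues are positive, so H is positive definite: a local minimum.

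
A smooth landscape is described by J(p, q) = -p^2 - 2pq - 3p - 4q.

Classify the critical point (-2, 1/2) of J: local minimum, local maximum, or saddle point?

saddle point

The Hessian of J is constant: H = [[-2, -2], [-2, 0]].
det(H) = (-2)·0 − (-2)² = -4.
Since det(H) < 0, H is indefinite and the critical point is a saddle point.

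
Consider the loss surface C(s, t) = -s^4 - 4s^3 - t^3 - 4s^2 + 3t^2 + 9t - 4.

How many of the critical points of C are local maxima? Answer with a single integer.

C separates as a function of s plus a function of t, so ∇C=0 decouples.
∂C/∂s = -4s(s + 1)(s + 2) = 0 at s ∈ {-2, -1, 0}; ∂C/∂t = -3(t - 3)(t + 1) = 0 at t ∈ {-1, 3}.
The Hessian is diagonal: diag(C_ss, C_tt). Second derivatives: C_ss(-2)=-8, C_ss(-1)=4, C_ss(0)=-8; C_tt(-1)=12, C_tt(3)=-12.
Local maxima occur where both diagonal entries negative: (-2, 3), (0, 3). Count: 2.

2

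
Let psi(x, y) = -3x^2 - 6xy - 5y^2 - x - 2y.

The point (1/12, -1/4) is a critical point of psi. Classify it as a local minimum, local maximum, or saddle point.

local maximum

The Hessian of psi is constant: H = [[-6, -6], [-6, -10]].
det(H) = (-6)·(-10) − (-6)² = 24.
det(H) > 0 and tr(H) = -16 < 0, so H is negative definite and the point is a local maximum.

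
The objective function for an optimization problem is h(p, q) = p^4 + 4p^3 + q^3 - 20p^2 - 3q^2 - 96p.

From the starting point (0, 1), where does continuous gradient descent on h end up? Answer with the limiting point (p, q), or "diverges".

h is separable, so gradient descent decouples: p follows -∂h/∂p, q follows -∂h/∂q.
∂h/∂p = 4(p - 3)(p + 2)(p + 4); at p=0 this is -96, so p increases.
∂h/∂q = 3q(q - 2); at q=1 this is -3, so q increases.
p converges to its nearest critical value 3 (a local min of the p-part); q converges to 2. The iterate converges to (3, 2).

(3, 2)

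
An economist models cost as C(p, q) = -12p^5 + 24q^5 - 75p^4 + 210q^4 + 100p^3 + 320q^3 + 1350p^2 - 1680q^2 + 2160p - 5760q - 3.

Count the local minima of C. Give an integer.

4

C separates as a function of p plus a function of q, so ∇C=0 decouples.
∂C/∂p = -60(p - 3)(p + 1)(p + 3)(p + 4) = 0 at p ∈ {-4, -3, -1, 3}; ∂C/∂q = 120(q - 2)(q + 2)(q + 3)(q + 4) = 0 at q ∈ {-4, -3, -2, 2}.
The Hessian is diagonal: diag(C_pp, C_qq). Second derivatives: C_pp(-4)=1260, C_pp(-3)=-720, C_pp(-1)=1440, C_pp(3)=-10080; C_qq(-4)=-1440, C_qq(-3)=600, C_qq(-2)=-960, C_qq(2)=14400.
Local minima occur where both diagonal entries positive: (-4, -3), (-4, 2), (-1, -3), (-1, 2). Count: 4.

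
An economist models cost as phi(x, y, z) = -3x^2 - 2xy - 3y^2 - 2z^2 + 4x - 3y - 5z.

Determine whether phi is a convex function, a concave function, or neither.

concave

phi is quadratic, so its Hessian is the constant matrix H = [[-6, -2, 0], [-2, -6, 0], [0, 0, -4]].
Leading principal minors: -6, 32, -128.
Signs alternate −, +, − ⇒ H ≺ 0 ⇒ concave.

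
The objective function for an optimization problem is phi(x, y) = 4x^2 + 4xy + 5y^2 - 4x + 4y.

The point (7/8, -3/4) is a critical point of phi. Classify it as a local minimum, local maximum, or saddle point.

local minimum

The Hessian of phi is constant: H = [[8, 4], [4, 10]].
det(H) = 8·10 − 4² = 64.
det(H) > 0 and tr(H) = 18 > 0, so H is positive definite and the point is a local minimum.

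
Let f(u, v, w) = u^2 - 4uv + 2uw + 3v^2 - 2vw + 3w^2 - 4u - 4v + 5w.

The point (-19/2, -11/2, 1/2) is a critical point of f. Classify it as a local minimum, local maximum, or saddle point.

The Hessian is constant: H = [[2, -4, 2], [-4, 6, -2], [2, -2, 6]].
Leading principal minors: Δ₁ = 2, Δ₂ = -4, Δ₃ = -24.
The minors fit neither the all-positive nor the alternating-sign pattern, so H is indefinite: a saddle point.

saddle point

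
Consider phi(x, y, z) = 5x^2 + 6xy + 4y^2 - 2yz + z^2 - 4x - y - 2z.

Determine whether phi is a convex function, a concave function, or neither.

convex

phi is quadratic, so its Hessian is the constant matrix H = [[10, 6, 0], [6, 8, -2], [0, -2, 2]].
Leading principal minors: 10, 44, 48.
All positive ⇒ H ≻ 0 ⇒ convex.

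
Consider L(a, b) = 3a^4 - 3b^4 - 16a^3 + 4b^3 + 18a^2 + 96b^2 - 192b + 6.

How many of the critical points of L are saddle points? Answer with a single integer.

L separates as a function of a plus a function of b, so ∇L=0 decouples.
∂L/∂a = 12a(a - 3)(a - 1) = 0 at a ∈ {0, 1, 3}; ∂L/∂b = -12(b - 4)(b - 1)(b + 4) = 0 at b ∈ {-4, 1, 4}.
The Hessian is diagonal: diag(L_aa, L_bb). Second derivatives: L_aa(0)=36, L_aa(1)=-24, L_aa(3)=72; L_bb(-4)=-480, L_bb(1)=180, L_bb(4)=-288.
Saddle points occur where the two diagonal entries have opposite signs: (0, -4), (0, 4), (1, 1), (3, -4), (3, 4). Count: 5.

5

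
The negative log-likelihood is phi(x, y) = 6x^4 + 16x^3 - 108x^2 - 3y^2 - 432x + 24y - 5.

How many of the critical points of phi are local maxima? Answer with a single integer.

phi separates as a function of x plus a function of y, so ∇phi=0 decouples.
∂phi/∂x = 24(x - 3)(x + 2)(x + 3) = 0 at x ∈ {-3, -2, 3}; ∂phi/∂y = -6(y - 4) = 0 at y ∈ {4}.
The Hessian is diagonal: diag(phi_xx, phi_yy). Second derivatives: phi_xx(-3)=144, phi_xx(-2)=-120, phi_xx(3)=720; phi_yy(4)=-6.
Local maxima occur where both diagonal entries negative: (-2, 4). Count: 1.

1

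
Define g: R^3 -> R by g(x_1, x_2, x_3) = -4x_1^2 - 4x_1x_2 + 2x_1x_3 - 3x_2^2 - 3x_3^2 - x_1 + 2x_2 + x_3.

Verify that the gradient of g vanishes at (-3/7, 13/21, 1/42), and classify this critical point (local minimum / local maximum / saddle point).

local maximum

∇g = (-8x_1 - 4x_2 + 2x_3 - 1, -4x_1 - 6x_2 + 2, 2x_1 - 6x_3 + 1); substituting (-3/7, 13/21, 1/42) gives ∇g = (0, 0, 0), so (-3/7, 13/21, 1/42) is indeed a critical point.
The Hessian is constant: H = [[-8, -4, 2], [-4, -6, 0], [2, 0, -6]].
Leading principal minors: Δ₁ = -8, Δ₂ = 32, Δ₃ = -168.
The minors alternate sign starting negative (−, +, −), so H is negative definite: a local maximum.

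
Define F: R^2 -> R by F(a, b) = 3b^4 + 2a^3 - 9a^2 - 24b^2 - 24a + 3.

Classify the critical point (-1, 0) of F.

local maximum

The mixed partial ∂²F/∂a∂b is 0, so the Hessian at any point is diag(F_aa, F_bb) = diag(6(2a - 3), 12(3b^2 - 4)).
At (-1, 0): H = diag(-30, -48).
Both eigenvalues are negative, so H is negative definite: a local maximum.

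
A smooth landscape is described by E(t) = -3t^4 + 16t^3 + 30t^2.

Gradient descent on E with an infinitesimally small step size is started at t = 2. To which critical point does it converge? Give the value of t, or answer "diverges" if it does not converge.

E'(t) = -12t(t - 5)(t + 1), so E'(2) = 216.
Gradient descent moves in the -E' direction, i.e. t is decreasing.
The nearest critical point in that direction is t = 0, where E'' = 60 > 0 (a local minimum). The iterate converges there.

0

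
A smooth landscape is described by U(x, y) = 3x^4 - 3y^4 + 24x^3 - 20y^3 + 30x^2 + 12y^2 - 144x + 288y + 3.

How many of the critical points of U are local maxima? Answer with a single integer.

2

U separates as a function of x plus a function of y, so ∇U=0 decouples.
∂U/∂x = 12(x - 1)(x + 3)(x + 4) = 0 at x ∈ {-4, -3, 1}; ∂U/∂y = -12(y - 2)(y + 3)(y + 4) = 0 at y ∈ {-4, -3, 2}.
The Hessian is diagonal: diag(U_xx, U_yy). Second derivatives: U_xx(-4)=60, U_xx(-3)=-48, U_xx(1)=240; U_yy(-4)=-72, U_yy(-3)=60, U_yy(2)=-360.
Local maxima occur where both diagonal entries negative: (-3, -4), (-3, 2). Count: 2.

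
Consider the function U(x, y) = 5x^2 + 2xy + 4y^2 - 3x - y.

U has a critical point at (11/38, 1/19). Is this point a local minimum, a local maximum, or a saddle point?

The Hessian of U is constant: H = [[10, 2], [2, 8]].
det(H) = 10·8 − 2² = 76.
det(H) > 0 and tr(H) = 18 > 0, so H is positive definite and the point is a local minimum.

local minimum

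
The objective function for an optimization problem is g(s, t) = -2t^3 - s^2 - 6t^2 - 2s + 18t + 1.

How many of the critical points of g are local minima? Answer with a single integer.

0

g separates as a function of s plus a function of t, so ∇g=0 decouples.
∂g/∂s = -2(s + 1) = 0 at s ∈ {-1}; ∂g/∂t = -6(t - 1)(t + 3) = 0 at t ∈ {-3, 1}.
The Hessian is diagonal: diag(g_ss, g_tt). Second derivatives: g_ss(-1)=-2; g_tt(-3)=24, g_tt(1)=-24.
Local minima occur where both diagonal entries positive: none. Count: 0.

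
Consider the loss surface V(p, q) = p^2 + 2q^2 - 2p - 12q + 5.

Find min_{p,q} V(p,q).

-14

V(p,q) separates as A(p) + B(q) + 5, so its minimum is min A + min B + 5.
A'(p) = 2p - 2 vanishes at p ∈ {1}; B'(q) = 4q - 12 vanishes at q ∈ {3}.
Local minima of A (where A''>0): A(1)=-1. Local minima of B: B(3)=-18.
So the global minimum of V is A(1) + B(3) + 5 = -1 − 18 + 5 = -14, attained at (1, 3).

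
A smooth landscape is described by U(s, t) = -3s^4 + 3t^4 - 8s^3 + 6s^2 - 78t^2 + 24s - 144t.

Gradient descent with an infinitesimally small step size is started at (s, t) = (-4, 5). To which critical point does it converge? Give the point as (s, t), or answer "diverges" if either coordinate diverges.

U is separable, so gradient descent decouples: s follows -∂U/∂s, t follows -∂U/∂t.
∂U/∂s = -12(s - 1)(s + 1)(s + 2); at s=-4 this is 360, so s decreases.
∂U/∂t = 12(t - 4)(t + 1)(t + 3); at t=5 this is 576, so t decreases.
The s-coordinate has no critical point in that direction and runs off to infinity.

diverges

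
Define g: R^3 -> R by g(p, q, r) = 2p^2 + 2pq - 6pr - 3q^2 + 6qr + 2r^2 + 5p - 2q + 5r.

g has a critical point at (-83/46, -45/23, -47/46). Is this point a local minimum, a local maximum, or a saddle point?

The Hessian is constant: H = [[4, 2, -6], [2, -6, 6], [-6, 6, 4]].
Leading principal minors: Δ₁ = 4, Δ₂ = -28, Δ₃ = -184.
The minors fit neither the all-positive nor the alternating-sign pattern, so H is indefinite: a saddle point.

saddle point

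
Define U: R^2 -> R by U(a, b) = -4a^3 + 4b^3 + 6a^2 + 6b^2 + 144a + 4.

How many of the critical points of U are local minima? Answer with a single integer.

U separates as a function of a plus a function of b, so ∇U=0 decouples.
∂U/∂a = -12(a - 4)(a + 3) = 0 at a ∈ {-3, 4}; ∂U/∂b = 12b(b + 1) = 0 at b ∈ {-1, 0}.
The Hessian is diagonal: diag(U_aa, U_bb). Second derivatives: U_aa(-3)=84, U_aa(4)=-84; U_bb(-1)=-12, U_bb(0)=12.
Local minima occur where both diagonal entries positive: (-3, 0). Count: 1.

1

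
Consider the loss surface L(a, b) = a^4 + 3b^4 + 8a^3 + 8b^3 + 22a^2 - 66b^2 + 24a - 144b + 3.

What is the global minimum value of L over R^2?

L(a,b) separates as P(a) + Q(b) + 3, so its minimum is min P + min Q + 3.
P'(a) = 4(a + 1)(a + 2)(a + 3) vanishes at a ∈ {-3, -2, -1}; Q'(b) = 12(b - 3)(b + 1)(b + 4) vanishes at b ∈ {-4, -1, 3}.
Local minima of P (where P''>0): P(-3)=-9, P(-1)=-9. Local minima of Q: Q(-4)=-224, Q(3)=-567.
So the global minimum of L is P(-3) + Q(3) + 3 = -9 − 567 + 3 = -573, attained at (-3, 3).

-573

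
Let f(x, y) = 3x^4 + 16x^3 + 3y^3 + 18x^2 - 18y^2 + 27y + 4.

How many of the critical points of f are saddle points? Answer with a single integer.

3

f separates as a function of x plus a function of y, so ∇f=0 decouples.
∂f/∂x = 12x(x + 1)(x + 3) = 0 at x ∈ {-3, -1, 0}; ∂f/∂y = 9(y - 3)(y - 1) = 0 at y ∈ {1, 3}.
The Hessian is diagonal: diag(f_xx, f_yy). Second derivatives: f_xx(-3)=72, f_xx(-1)=-24, f_xx(0)=36; f_yy(1)=-18, f_yy(3)=18.
Saddle points occur where the two diagonal entries have opposite signs: (-3, 1), (-1, 3), (0, 1). Count: 3.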